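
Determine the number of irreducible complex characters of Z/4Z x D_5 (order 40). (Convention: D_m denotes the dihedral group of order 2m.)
16

Solution. The number of irreducible complex representations of a finite group equals its number of conjugacy classes. For a direct product, #classes(G x H) = #classes(G) * #classes(H). Z/4Z has 4 classes (abelian), D_5 has 4 classes, so 4 * 4 = 16, so Z/4Z x D_5 (order 40) has exactly 16 irreducible complex representations.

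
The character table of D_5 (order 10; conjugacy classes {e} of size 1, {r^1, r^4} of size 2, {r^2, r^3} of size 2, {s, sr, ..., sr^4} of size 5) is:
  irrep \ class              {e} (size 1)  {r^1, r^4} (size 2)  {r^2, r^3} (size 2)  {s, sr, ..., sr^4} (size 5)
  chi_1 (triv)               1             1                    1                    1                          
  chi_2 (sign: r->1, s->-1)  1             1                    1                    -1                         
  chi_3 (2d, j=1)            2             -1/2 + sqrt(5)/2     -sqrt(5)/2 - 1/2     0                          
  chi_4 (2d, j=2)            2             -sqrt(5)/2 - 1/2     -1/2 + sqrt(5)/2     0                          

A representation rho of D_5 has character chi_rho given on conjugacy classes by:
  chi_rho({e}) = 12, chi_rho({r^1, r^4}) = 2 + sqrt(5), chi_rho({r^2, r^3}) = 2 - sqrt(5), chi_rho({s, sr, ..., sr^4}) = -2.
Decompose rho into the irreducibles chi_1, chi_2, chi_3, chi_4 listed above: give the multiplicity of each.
Multiplicities: chi_1: 1, chi_2: 3, chi_3: 3, chi_4: 1.

Derivation: Use <chi_rho, chi> = (1/|G|) sum_C |C| * chi_rho(C) * conj(chi(C)) with |G| = 10 for each irreducible chi in the table:
  <chi_rho, chi_1> = (1/10)[1*(12)*conj(1) + 2*(2 + sqrt(5))*conj(1) + 2*(2 - sqrt(5))*conj(1) + 5*(-2)*conj(1)]
      = (1/10)[(12) + (4 + 2*sqrt(5)) + (4 - 2*sqrt(5)) + (-10)] = 10/10 = 1
  <chi_rho, chi_2> = (1/10)[1*(12)*conj(1) + 2*(2 + sqrt(5))*conj(1) + 2*(2 - sqrt(5))*conj(1) + 5*(-2)*conj(-1)]
      = (1/10)[(12) + (4 + 2*sqrt(5)) + (4 - 2*sqrt(5)) + (10)] = 30/10 = 3
  <chi_rho, chi_3> = (1/10)[1*(12)*conj(2) + 2*(2 + sqrt(5))*conj(-1/2 + sqrt(5)/2) + 2*(2 - sqrt(5))*conj(-sqrt(5)/2 - 1/2) + 5*(-2)*conj(0)]
      = (1/10)[(24) + (sqrt(5) + 3) + (3 - sqrt(5)) + (0)] = 30/10 = 3
  <chi_rho, chi_4> = (1/10)[1*(12)*conj(2) + 2*(2 + sqrt(5))*conj(-sqrt(5)/2 - 1/2) + 2*(2 - sqrt(5))*conj(-1/2 + sqrt(5)/2) + 5*(-2)*conj(0)]
      = (1/10)[(24) + (-7 - 3*sqrt(5)) + (-7 + 3*sqrt(5)) + (0)] = 10/10 = 1
Dimension check: dim(rho) = sum (mult * dim) = 1*1 + 3*1 + 3*2 + 1*2 = 12 = chi_rho(e) = 12.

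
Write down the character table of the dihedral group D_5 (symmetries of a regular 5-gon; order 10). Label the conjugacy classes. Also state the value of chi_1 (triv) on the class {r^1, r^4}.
Conjugacy classes: {e} of size 1, {r^1, r^4} of size 2, {r^2, r^3} of size 2, {s, sr, ..., sr^4} of size 5.
Character table:
  irrep \ class              {e} (size 1)  {r^1, r^4} (size 2)  {r^2, r^3} (size 2)  {s, sr, ..., sr^4} (size 5)
  chi_1 (triv)               1             1                    1                    1                          
  chi_2 (sign: r->1, s->-1)  1             1                    1                    -1                         
  chi_3 (2d, j=1)            2             -1/2 + sqrt(5)/2     -sqrt(5)/2 - 1/2     0                          
  chi_4 (2d, j=2)            2             -sqrt(5)/2 - 1/2     -1/2 + sqrt(5)/2     0                          

Spot check: chi_1 (triv) on {r^1, r^4} = 1.

Solution. D_5 has order 2*5 = 10 with 4 conjugacy classes, hence 4 irreducibles. Sum of squared dims 1 + 1 + 4 + 4 = 10 = |G|. Linear characters come from the abelianisation; the 2-dimensional irreps have character r^k -> 2*cos(2*pi*j*k/5), reflections -> 0.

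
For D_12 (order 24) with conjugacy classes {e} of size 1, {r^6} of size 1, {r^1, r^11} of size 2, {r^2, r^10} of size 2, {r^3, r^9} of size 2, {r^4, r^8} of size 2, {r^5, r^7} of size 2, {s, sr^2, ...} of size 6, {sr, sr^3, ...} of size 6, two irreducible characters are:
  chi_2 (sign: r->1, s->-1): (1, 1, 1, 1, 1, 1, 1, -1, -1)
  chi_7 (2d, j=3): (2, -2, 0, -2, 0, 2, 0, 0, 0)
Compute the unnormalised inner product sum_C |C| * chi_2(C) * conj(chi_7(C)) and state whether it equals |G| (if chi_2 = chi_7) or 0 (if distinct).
Sum = 0; so <chi_2, chi_7> = 0 (distinct irreducibles are orthogonal).

Working: Compute term by term over conjugacy classes (|C| * chi_2(C) * conj(chi_7(C))):
  1*(1)*conj(2) + 1*(1)*conj(-2) + 2*(1)*conj(0) + 2*(1)*conj(-2) + 2*(1)*conj(0) + 2*(1)*conj(2) + 2*(1)*conj(0) + 6*(-1)*conj(0) + 6*(-1)*conj(0)
  = (2) + (-2) + (0) + (-4) + (0) + (4) + (0) + (0) + (0)
  = 0.
Dividing by |G| = 24 gives 0/24 = 0, matching the row-orthogonality relation <chi_2, chi_7> = [chi_2 = chi_7].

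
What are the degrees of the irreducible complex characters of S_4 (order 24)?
Dimensions: 1, 1, 2, 3, 3

Argument: There are 5 irreducibles (= number of conjugacy classes). Their dimensions d_i satisfy sum d_i^2 = |G| = 24: 1 + 1 + 4 + 9 + 9 = 24.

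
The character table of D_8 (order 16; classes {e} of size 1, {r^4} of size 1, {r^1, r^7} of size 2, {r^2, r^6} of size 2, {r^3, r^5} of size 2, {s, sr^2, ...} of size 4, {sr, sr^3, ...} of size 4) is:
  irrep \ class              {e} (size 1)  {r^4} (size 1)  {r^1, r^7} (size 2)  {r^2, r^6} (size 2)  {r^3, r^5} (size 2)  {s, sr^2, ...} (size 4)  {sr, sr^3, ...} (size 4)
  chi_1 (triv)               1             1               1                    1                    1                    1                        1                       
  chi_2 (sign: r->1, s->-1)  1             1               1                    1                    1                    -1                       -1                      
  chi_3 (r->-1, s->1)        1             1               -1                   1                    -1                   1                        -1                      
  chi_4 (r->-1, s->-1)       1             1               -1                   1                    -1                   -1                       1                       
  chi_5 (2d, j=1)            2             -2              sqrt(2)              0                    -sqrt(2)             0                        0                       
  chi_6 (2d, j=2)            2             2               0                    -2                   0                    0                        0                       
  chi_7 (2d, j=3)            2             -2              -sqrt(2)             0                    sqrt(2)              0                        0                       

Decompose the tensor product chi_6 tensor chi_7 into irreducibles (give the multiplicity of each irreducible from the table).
chi_6 tensor chi_7 = chi_5 + chi_7 (all other irreducibles have multiplicity 0).

Argument: The character of a tensor product is the pointwise product (chi_6 * chi_7)(C) = chi_6(C) * chi_7(C):
  {e}: (2)*(2), {r^4}: (2)*(-2), {r^1, r^7}: (0)*(-sqrt(2)), {r^2, r^6}: (-2)*(0), {r^3, r^5}: (0)*(sqrt(2)), {s, sr^2, ...}: (0)*(0), {sr, sr^3, ...}: (0)*(0)
so (chi_6 * chi_7) takes values
  {e} -> 4, {r^4} -> -4, {r^1, r^7} -> 0, {r^2, r^6} -> 0, {r^3, r^5} -> 0, {s, sr^2, ...} -> 0, {sr, sr^3, ...} -> 0.
Now take the inner product of this character with each irreducible chi from the table, <chi_6*chi_7, chi> = (1/16) sum_C |C| (chi_6*chi_7)(C) conj(chi(C)):
  <chi_6*chi_7, chi_1> = (1/16)[1*(4)*conj(1) + 1*(-4)*conj(1) + 2*(0)*conj(1) + 2*(0)*conj(1) + 2*(0)*conj(1) + 4*(0)*conj(1) + 4*(0)*conj(1)]
      = (1/16)[(4) + (-4) + (0) + (0) + (0) + (0) + (0)] = 0/16 = 0
  <chi_6*chi_7, chi_2> = (1/16)[1*(4)*conj(1) + 1*(-4)*conj(1) + 2*(0)*conj(1) + 2*(0)*conj(1) + 2*(0)*conj(1) + 4*(0)*conj(-1) + 4*(0)*conj(-1)]
      = (1/16)[(4) + (-4) + (0) + (0) + (0) + (0) + (0)] = 0/16 = 0
  <chi_6*chi_7, chi_3> = (1/16)[1*(4)*conj(1) + 1*(-4)*conj(1) + 2*(0)*conj(-1) + 2*(0)*conj(1) + 2*(0)*conj(-1) + 4*(0)*conj(1) + 4*(0)*conj(-1)]
      = (1/16)[(4) + (-4) + (0) + (0) + (0) + (0) + (0)] = 0/16 = 0
  <chi_6*chi_7, chi_4> = (1/16)[1*(4)*conj(1) + 1*(-4)*conj(1) + 2*(0)*conj(-1) + 2*(0)*conj(1) + 2*(0)*conj(-1) + 4*(0)*conj(-1) + 4*(0)*conj(1)]
      = (1/16)[(4) + (-4) + (0) + (0) + (0) + (0) + (0)] = 0/16 = 0
  <chi_6*chi_7, chi_5> = (1/16)[1*(4)*conj(2) + 1*(-4)*conj(-2) + 2*(0)*conj(sqrt(2)) + 2*(0)*conj(0) + 2*(0)*conj(-sqrt(2)) + 4*(0)*conj(0) + 4*(0)*conj(0)]
      = (1/16)[(8) + (8) + (0) + (0) + (0) + (0) + (0)] = 16/16 = 1
  <chi_6*chi_7, chi_6> = (1/16)[1*(4)*conj(2) + 1*(-4)*conj(2) + 2*(0)*conj(0) + 2*(0)*conj(-2) + 2*(0)*conj(0) + 4*(0)*conj(0) + 4*(0)*conj(0)]
      = (1/16)[(8) + (-8) + (0) + (0) + (0) + (0) + (0)] = 0/16 = 0
  <chi_6*chi_7, chi_7> = (1/16)[1*(4)*conj(2) + 1*(-4)*conj(-2) + 2*(0)*conj(-sqrt(2)) + 2*(0)*conj(0) + 2*(0)*conj(sqrt(2)) + 4*(0)*conj(0) + 4*(0)*conj(0)]
      = (1/16)[(8) + (8) + (0) + (0) + (0) + (0) + (0)] = 16/16 = 1
Hence the multiplicities are chi_5: 1, chi_7: 1. Dimension check: dim(chi_6)*dim(chi_7) = 2*2 = 4 and sum (mult * dim) = 1*2 + 1*2 = 4.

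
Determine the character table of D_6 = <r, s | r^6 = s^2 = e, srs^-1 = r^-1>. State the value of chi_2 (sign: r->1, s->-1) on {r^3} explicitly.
Conjugacy classes: {e} of size 1, {r^3} of size 1, {r^1, r^5} of size 2, {r^2, r^4} of size 2, {s, sr^2, ...} of size 3, {sr, sr^3, ...} of size 3.
Character table:
  irrep \ class              {e} (size 1)  {r^3} (size 1)  {r^1, r^5} (size 2)  {r^2, r^4} (size 2)  {s, sr^2, ...} (size 3)  {sr, sr^3, ...} (size 3)
  chi_1 (triv)               1             1               1                    1                    1                        1                       
  chi_2 (sign: r->1, s->-1)  1             1               1                    1                    -1                       -1                      
  chi_3 (r->-1, s->1)        1             -1              -1                   1                    1                        -1                      
  chi_4 (r->-1, s->-1)       1             -1              -1                   1                    -1                       1                       
  chi_5 (2d, j=1)            2             -2              1                    -1                   0                        0                       
  chi_6 (2d, j=2)            2             2               -1                   -1                   0                        0                       

Spot check: chi_2 (sign: r->1, s->-1) on {r^3} = 1.

Details: D_6 has order 2*6 = 12 with 6 conjugacy classes, hence 6 irreducibles. Sum of squared dims 1 + 1 + 1 + 1 + 4 + 4 = 12 = |G|. Linear characters come from the abelianisation; the 2-dimensional irreps have character r^k -> 2*cos(2*pi*j*k/6), reflections -> 0.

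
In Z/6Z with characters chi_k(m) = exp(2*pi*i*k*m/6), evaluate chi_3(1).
chi_3(1) = zeta_6^3 = -1

Explanation: chi_3(1) = zeta_6^(3*1) = zeta_6^3. Since zeta_6^6 = 1, this equals zeta_6^3 = exp(2*pi*i*3/6) = -1.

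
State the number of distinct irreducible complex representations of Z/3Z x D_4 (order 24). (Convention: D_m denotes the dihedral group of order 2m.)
15

Explanation: The number of irreducible complex representations of a finite group equals its number of conjugacy classes. For a direct product, #classes(G x H) = #classes(G) * #classes(H). Z/3Z has 3 classes (abelian), D_4 has 5 classes, so 3 * 5 = 15, so Z/3Z x D_4 (order 24) has exactly 15 irreducible complex representations.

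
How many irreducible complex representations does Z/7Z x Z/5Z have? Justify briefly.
35

Explanation: The number of irreducible complex representations of a finite group equals its number of conjugacy classes. Z/7Z x Z/5Z is abelian of order 35, so every element is its own conjugacy class: 35 classes, so Z/7Z x Z/5Z (order 35) has exactly 35 irreducible complex representations.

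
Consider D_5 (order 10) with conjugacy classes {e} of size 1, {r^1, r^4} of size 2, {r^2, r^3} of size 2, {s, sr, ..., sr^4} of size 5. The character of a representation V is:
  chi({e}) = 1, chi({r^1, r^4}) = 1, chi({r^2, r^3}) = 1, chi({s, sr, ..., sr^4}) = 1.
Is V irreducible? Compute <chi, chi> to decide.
Irreducible: <chi, chi> = 1.

Solution. <chi, chi> = (1/|G|) sum_C |C| * |chi(C)|^2 = (1/10)[1*|1|^2 + 2*|1|^2 + 2*|1|^2 + 5*|1|^2]
  = (1/10)[(1) + (2) + (2) + (5)] = 10/10 = 1.
A character is irreducible iff <chi, chi> = 1, so this representation is irreducible.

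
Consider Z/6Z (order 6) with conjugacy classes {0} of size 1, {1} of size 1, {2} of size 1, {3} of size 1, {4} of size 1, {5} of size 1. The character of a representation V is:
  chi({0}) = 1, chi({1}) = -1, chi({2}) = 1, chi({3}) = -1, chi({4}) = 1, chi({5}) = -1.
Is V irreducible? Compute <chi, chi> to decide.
Irreducible: <chi, chi> = 1.

Justification: <chi, chi> = (1/|G|) sum_C |C| * |chi(C)|^2 = (1/6)[1*|1|^2 + 1*|-1|^2 + 1*|1|^2 + 1*|-1|^2 + 1*|1|^2 + 1*|-1|^2]
  = (1/6)[(1) + (1) + (1) + (1) + (1) + (1)] = 6/6 = 1.
(Exp terms are combined using exp(i*s)*conj(exp(i*t)) = exp(i*(s-t)), and sums of them are collapsed using the identity that for every m > 1 the m distinct m-th roots of unity sum to 0, e.g. 1 + exp(2*I*pi/3) + exp(-2*I*pi/3) = 0.)
A character is irreducible iff <chi, chi> = 1, so this representation is irreducible.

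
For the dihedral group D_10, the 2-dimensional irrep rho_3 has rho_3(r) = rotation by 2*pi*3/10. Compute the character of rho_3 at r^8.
chi_{rho_3}(r^8) = 2*cos(2*pi*3*8/10) = -sqrt(5)/2 - 1/2

Working: rho_3(r^8) is rotation by angle 2*pi*3*8/10, whose trace is 2*cos(2*pi*3*8/10) = -sqrt(5)/2 - 1/2.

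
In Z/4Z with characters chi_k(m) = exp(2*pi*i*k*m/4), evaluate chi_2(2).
chi_2(2) = zeta_4^4 = 1

Argument: chi_2(2) = zeta_4^(2*2) = zeta_4^4. Since zeta_4^4 = 1, this equals zeta_4^0 = exp(2*pi*i*0/4) = 1.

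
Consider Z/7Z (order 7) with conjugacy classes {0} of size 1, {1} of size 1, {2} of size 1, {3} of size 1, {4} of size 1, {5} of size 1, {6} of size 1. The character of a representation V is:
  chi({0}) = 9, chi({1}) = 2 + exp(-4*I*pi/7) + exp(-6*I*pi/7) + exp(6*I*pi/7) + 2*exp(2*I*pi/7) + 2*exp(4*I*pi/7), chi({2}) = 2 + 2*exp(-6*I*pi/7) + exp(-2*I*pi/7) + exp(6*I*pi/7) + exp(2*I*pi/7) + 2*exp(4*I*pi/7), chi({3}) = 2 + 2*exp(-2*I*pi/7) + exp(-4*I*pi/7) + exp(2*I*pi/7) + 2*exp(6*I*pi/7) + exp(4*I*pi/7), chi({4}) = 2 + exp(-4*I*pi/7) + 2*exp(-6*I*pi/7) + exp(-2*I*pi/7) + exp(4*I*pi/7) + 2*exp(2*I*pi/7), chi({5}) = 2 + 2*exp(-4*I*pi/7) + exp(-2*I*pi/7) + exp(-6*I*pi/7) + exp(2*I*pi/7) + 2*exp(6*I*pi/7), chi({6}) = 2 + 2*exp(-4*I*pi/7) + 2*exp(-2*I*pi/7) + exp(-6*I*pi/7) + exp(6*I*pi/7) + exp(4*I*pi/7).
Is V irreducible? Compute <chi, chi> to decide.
Not irreducible (reducible): <chi, chi> = 15 > 1.

<chi, chi> = (1/|G|) sum_C |C| * |chi(C)|^2 = (1/7)[1*|9|^2 + 1*|2 + exp(-4*I*pi/7) + exp(-6*I*pi/7) + exp(6*I*pi/7) + 2*exp(2*I*pi/7) + 2*exp(4*I*pi/7)|^2 + 1*|2 + 2*exp(-6*I*pi/7) + exp(-2*I*pi/7) + exp(6*I*pi/7) + exp(2*I*pi/7) + 2*exp(4*I*pi/7)|^2 + 1*|2 + 2*exp(-2*I*pi/7) + exp(-4*I*pi/7) + exp(2*I*pi/7) + 2*exp(6*I*pi/7) + exp(4*I*pi/7)|^2 + 1*|2 + exp(-4*I*pi/7) + 2*exp(-6*I*pi/7) + exp(-2*I*pi/7) + exp(4*I*pi/7) + 2*exp(2*I*pi/7)|^2 + 1*|2 + 2*exp(-4*I*pi/7) + exp(-2*I*pi/7) + exp(-6*I*pi/7) + exp(2*I*pi/7) + 2*exp(6*I*pi/7)|^2 + 1*|2 + 2*exp(-4*I*pi/7) + 2*exp(-2*I*pi/7) + exp(-6*I*pi/7) + exp(6*I*pi/7) + exp(4*I*pi/7)|^2]
  = (1/7)[(81) + (15 + 11*exp(-4*I*pi/7) + 12*exp(-2*I*pi/7) + 10*exp(-6*I*pi/7) + 10*exp(6*I*pi/7) + 12*exp(2*I*pi/7) + 11*exp(4*I*pi/7)) + (15 + 12*exp(-4*I*pi/7) + 10*exp(-2*I*pi/7) + 11*exp(-6*I*pi/7) + 11*exp(6*I*pi/7) + 10*exp(2*I*pi/7) + 12*exp(4*I*pi/7)) + (15 + 10*exp(-4*I*pi/7) + 11*exp(-2*I*pi/7) + 12*exp(-6*I*pi/7) + 12*exp(6*I*pi/7) + 11*exp(2*I*pi/7) + 10*exp(4*I*pi/7)) + (15 + 10*exp(-4*I*pi/7) + 11*exp(-2*I*pi/7) + 12*exp(-6*I*pi/7) + 12*exp(6*I*pi/7) + 11*exp(2*I*pi/7) + 10*exp(4*I*pi/7)) + (15 + 12*exp(-4*I*pi/7) + 10*exp(-2*I*pi/7) + 11*exp(-6*I*pi/7) + 11*exp(6*I*pi/7) + 10*exp(2*I*pi/7) + 12*exp(4*I*pi/7)) + (15 + 11*exp(-4*I*pi/7) + 12*exp(-2*I*pi/7) + 10*exp(-6*I*pi/7) + 10*exp(6*I*pi/7) + 12*exp(2*I*pi/7) + 11*exp(4*I*pi/7))] = 105/7 = 15.
(Exp terms are combined using exp(i*s)*conj(exp(i*t)) = exp(i*(s-t)), and sums of them are collapsed using the identity that for every m > 1 the m distinct m-th roots of unity sum to 0, e.g. 1 + exp(2*I*pi/3) + exp(-2*I*pi/3) = 0.)
A character is irreducible iff <chi, chi> = 1, so this representation is reducible.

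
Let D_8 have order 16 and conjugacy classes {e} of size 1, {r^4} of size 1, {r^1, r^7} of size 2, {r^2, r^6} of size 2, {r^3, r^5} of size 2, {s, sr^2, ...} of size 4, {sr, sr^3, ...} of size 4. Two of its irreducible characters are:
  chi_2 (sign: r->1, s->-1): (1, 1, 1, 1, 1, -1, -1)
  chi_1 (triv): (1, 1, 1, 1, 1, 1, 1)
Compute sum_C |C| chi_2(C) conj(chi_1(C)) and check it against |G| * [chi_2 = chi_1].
Sum = 0; so <chi_2, chi_1> = 0 (distinct irreducibles are orthogonal).

Solution. Compute term by term over conjugacy classes (|C| * chi_2(C) * conj(chi_1(C))):
  1*(1)*conj(1) + 1*(1)*conj(1) + 2*(1)*conj(1) + 2*(1)*conj(1) + 2*(1)*conj(1) + 4*(-1)*conj(1) + 4*(-1)*conj(1)
  = (1) + (1) + (2) + (2) + (2) + (-4) + (-4)
  = 0.
Dividing by |G| = 16 gives 0/16 = 0, matching the row-orthogonality relation <chi_2, chi_1> = [chi_2 = chi_1].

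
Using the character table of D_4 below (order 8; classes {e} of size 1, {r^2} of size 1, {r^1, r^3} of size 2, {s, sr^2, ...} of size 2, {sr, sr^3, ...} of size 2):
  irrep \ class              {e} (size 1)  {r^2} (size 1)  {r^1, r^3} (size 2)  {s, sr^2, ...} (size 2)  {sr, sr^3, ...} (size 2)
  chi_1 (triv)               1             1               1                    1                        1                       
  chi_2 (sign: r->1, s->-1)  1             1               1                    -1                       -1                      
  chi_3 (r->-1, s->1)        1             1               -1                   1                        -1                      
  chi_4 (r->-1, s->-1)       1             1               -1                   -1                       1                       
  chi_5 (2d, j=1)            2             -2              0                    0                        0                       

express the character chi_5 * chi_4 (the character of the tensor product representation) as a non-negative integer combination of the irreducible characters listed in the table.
chi_5 tensor chi_4 = chi_5 (all other irreducibles have multiplicity 0).

Justification: The character of a tensor product is the pointwise product (chi_5 * chi_4)(C) = chi_5(C) * chi_4(C):
  {e}: (2)*(1), {r^2}: (-2)*(1), {r^1, r^3}: (0)*(-1), {s, sr^2, ...}: (0)*(-1), {sr, sr^3, ...}: (0)*(1)
so (chi_5 * chi_4) takes values
  {e} -> 2, {r^2} -> -2, {r^1, r^3} -> 0, {s, sr^2, ...} -> 0, {sr, sr^3, ...} -> 0.
Now take the inner product of this character with each irreducible chi from the table, <chi_5*chi_4, chi> = (1/8) sum_C |C| (chi_5*chi_4)(C) conj(chi(C)):
  <chi_5*chi_4, chi_1> = (1/8)[1*(2)*conj(1) + 1*(-2)*conj(1) + 2*(0)*conj(1) + 2*(0)*conj(1) + 2*(0)*conj(1)]
      = (1/8)[(2) + (-2) + (0) + (0) + (0)] = 0/8 = 0
  <chi_5*chi_4, chi_2> = (1/8)[1*(2)*conj(1) + 1*(-2)*conj(1) + 2*(0)*conj(1) + 2*(0)*conj(-1) + 2*(0)*conj(-1)]
      = (1/8)[(2) + (-2) + (0) + (0) + (0)] = 0/8 = 0
  <chi_5*chi_4, chi_3> = (1/8)[1*(2)*conj(1) + 1*(-2)*conj(1) + 2*(0)*conj(-1) + 2*(0)*conj(1) + 2*(0)*conj(-1)]
      = (1/8)[(2) + (-2) + (0) + (0) + (0)] = 0/8 = 0
  <chi_5*chi_4, chi_4> = (1/8)[1*(2)*conj(1) + 1*(-2)*conj(1) + 2*(0)*conj(-1) + 2*(0)*conj(-1) + 2*(0)*conj(1)]
      = (1/8)[(2) + (-2) + (0) + (0) + (0)] = 0/8 = 0
  <chi_5*chi_4, chi_5> = (1/8)[1*(2)*conj(2) + 1*(-2)*conj(-2) + 2*(0)*conj(0) + 2*(0)*conj(0) + 2*(0)*conj(0)]
      = (1/8)[(4) + (4) + (0) + (0) + (0)] = 8/8 = 1
Hence the multiplicities are chi_5: 1. Dimension check: dim(chi_5)*dim(chi_4) = 2*1 = 2 and sum (mult * dim) = 1*2 = 2.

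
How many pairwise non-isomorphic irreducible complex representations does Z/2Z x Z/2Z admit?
4

The number of irreducible complex representations of a finite group equals its number of conjugacy classes. Z/2Z x Z/2Z is abelian of order 4, so every element is its own conjugacy class: 4 classes, so Z/2Z x Z/2Z (order 4) has exactly 4 irreducible complex representations.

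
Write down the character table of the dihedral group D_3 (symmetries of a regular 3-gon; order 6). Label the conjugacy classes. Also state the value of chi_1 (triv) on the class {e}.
Conjugacy classes: {e} of size 1, {r^1, r^2} of size 2, {s, sr, ..., sr^2} of size 3.
Character table:
  irrep \ class              {e} (size 1)  {r^1, r^2} (size 2)  {s, sr, ..., sr^2} (size 3)
  chi_1 (triv)               1             1                    1                          
  chi_2 (sign: r->1, s->-1)  1             1                    -1                         
  chi_3 (2d, j=1)            2             -1                   0                          

Spot check: chi_1 (triv) on {e} = 1.

Details: D_3 has order 2*3 = 6 with 3 conjugacy classes, hence 3 irreducibles. Sum of squared dims 1 + 1 + 4 = 6 = |G|. Linear characters come from the abelianisation; the 2-dimensional irreps have character r^k -> 2*cos(2*pi*j*k/3), reflections -> 0.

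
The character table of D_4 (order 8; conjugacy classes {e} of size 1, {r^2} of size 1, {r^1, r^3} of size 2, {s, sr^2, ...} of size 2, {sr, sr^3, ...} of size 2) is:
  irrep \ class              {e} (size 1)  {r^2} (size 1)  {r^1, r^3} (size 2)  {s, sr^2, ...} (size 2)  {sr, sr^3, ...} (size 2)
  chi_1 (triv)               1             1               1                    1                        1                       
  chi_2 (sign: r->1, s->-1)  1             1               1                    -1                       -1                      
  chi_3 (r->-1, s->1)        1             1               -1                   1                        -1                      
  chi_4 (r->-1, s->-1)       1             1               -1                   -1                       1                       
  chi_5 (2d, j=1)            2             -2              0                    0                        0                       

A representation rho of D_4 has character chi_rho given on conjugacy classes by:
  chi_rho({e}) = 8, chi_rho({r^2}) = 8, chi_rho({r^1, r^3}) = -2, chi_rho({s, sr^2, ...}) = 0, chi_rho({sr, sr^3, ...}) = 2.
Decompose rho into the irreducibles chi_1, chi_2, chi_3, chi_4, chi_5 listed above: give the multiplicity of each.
Multiplicities: chi_1: 2, chi_2: 1, chi_3: 2, chi_4: 3, chi_5: 0.

Derivation: Use <chi_rho, chi> = (1/|G|) sum_C |C| * chi_rho(C) * conj(chi(C)) with |G| = 8 for each irreducible chi in the table:
  <chi_rho, chi_1> = (1/8)[1*(8)*conj(1) + 1*(8)*conj(1) + 2*(-2)*conj(1) + 2*(0)*conj(1) + 2*(2)*conj(1)]
      = (1/8)[(8) + (8) + (-4) + (0) + (4)] = 16/8 = 2
  <chi_rho, chi_2> = (1/8)[1*(8)*conj(1) + 1*(8)*conj(1) + 2*(-2)*conj(1) + 2*(0)*conj(-1) + 2*(2)*conj(-1)]
      = (1/8)[(8) + (8) + (-4) + (0) + (-4)] = 8/8 = 1
  <chi_rho, chi_3> = (1/8)[1*(8)*conj(1) + 1*(8)*conj(1) + 2*(-2)*conj(-1) + 2*(0)*conj(1) + 2*(2)*conj(-1)]
      = (1/8)[(8) + (8) + (4) + (0) + (-4)] = 16/8 = 2
  <chi_rho, chi_4> = (1/8)[1*(8)*conj(1) + 1*(8)*conj(1) + 2*(-2)*conj(-1) + 2*(0)*conj(-1) + 2*(2)*conj(1)]
      = (1/8)[(8) + (8) + (4) + (0) + (4)] = 24/8 = 3
  <chi_rho, chi_5> = (1/8)[1*(8)*conj(2) + 1*(8)*conj(-2) + 2*(-2)*conj(0) + 2*(0)*conj(0) + 2*(2)*conj(0)]
      = (1/8)[(16) + (-16) + (0) + (0) + (0)] = 0/8 = 0
Dimension check: dim(rho) = sum (mult * dim) = 2*1 + 1*1 + 2*1 + 3*1 + 0*2 = 8 = chi_rho(e) = 8.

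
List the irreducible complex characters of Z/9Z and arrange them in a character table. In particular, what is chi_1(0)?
Character table of Z/9Z (irreps indexed chi_0,...,chi_8 with chi_k(m) = zeta_9^(k*m), zeta_9 = exp(2*pi*i/9)):
  irrep \ class  {0} (size 1)  {1} (size 1)    {2} (size 1)    {3} (size 1)    {4} (size 1)    {5} (size 1)    {6} (size 1)    {7} (size 1)    {8} (size 1)  
  chi_0          1             1               1               1               1               1               1               1               1             
  chi_1          1             exp(2*I*pi/9)   exp(4*I*pi/9)   exp(2*I*pi/3)   exp(8*I*pi/9)   exp(-8*I*pi/9)  exp(-2*I*pi/3)  exp(-4*I*pi/9)  exp(-2*I*pi/9)
  chi_2          1             exp(4*I*pi/9)   exp(8*I*pi/9)   exp(-2*I*pi/3)  exp(-2*I*pi/9)  exp(2*I*pi/9)   exp(2*I*pi/3)   exp(-8*I*pi/9)  exp(-4*I*pi/9)
  chi_3          1             exp(2*I*pi/3)   exp(-2*I*pi/3)  1               exp(2*I*pi/3)   exp(-2*I*pi/3)  1               exp(2*I*pi/3)   exp(-2*I*pi/3)
  chi_4          1             exp(8*I*pi/9)   exp(-2*I*pi/9)  exp(2*I*pi/3)   exp(-4*I*pi/9)  exp(4*I*pi/9)   exp(-2*I*pi/3)  exp(2*I*pi/9)   exp(-8*I*pi/9)
  chi_5          1             exp(-8*I*pi/9)  exp(2*I*pi/9)   exp(-2*I*pi/3)  exp(4*I*pi/9)   exp(-4*I*pi/9)  exp(2*I*pi/3)   exp(-2*I*pi/9)  exp(8*I*pi/9) 
  chi_6          1             exp(-2*I*pi/3)  exp(2*I*pi/3)   1               exp(-2*I*pi/3)  exp(2*I*pi/3)   1               exp(-2*I*pi/3)  exp(2*I*pi/3) 
  chi_7          1             exp(-4*I*pi/9)  exp(-8*I*pi/9)  exp(2*I*pi/3)   exp(2*I*pi/9)   exp(-2*I*pi/9)  exp(-2*I*pi/3)  exp(8*I*pi/9)   exp(4*I*pi/9) 
  chi_8          1             exp(-2*I*pi/9)  exp(-4*I*pi/9)  exp(-2*I*pi/3)  exp(-8*I*pi/9)  exp(8*I*pi/9)   exp(2*I*pi/3)   exp(4*I*pi/9)   exp(2*I*pi/9) 

Spot check: chi_1(0) = zeta_9^(1*0) = zeta_9^0 = 1.

Justification: Z/9Z is abelian, so all 9 irreducible complex representations are 1-dimensional. They are given by chi_k(m) = zeta_9^(k*m) for k = 0,...,8. Row orthogonality: sum_m chi_k(m) conj(chi_l(m)) = 9 * [k = l].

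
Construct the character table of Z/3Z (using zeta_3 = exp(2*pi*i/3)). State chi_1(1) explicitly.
Character table of Z/3Z (irreps indexed chi_0,...,chi_2 with chi_k(m) = zeta_3^(k*m), zeta_3 = exp(2*pi*i/3)):
  irrep \ class  {0} (size 1)  {1} (size 1)    {2} (size 1)  
  chi_0          1             1               1             
  chi_1          1             exp(2*I*pi/3)   exp(-2*I*pi/3)
  chi_2          1             exp(-2*I*pi/3)  exp(2*I*pi/3) 

Spot check: chi_1(1) = zeta_3^(1*1) = zeta_3^1 = exp(2*I*pi/3).

Argument: Z/3Z is abelian, so all 3 irreducible complex representations are 1-dimensional. They are given by chi_k(m) = zeta_3^(k*m) for k = 0,...,2. Row orthogonality: sum_m chi_k(m) conj(chi_l(m)) = 3 * [k = l].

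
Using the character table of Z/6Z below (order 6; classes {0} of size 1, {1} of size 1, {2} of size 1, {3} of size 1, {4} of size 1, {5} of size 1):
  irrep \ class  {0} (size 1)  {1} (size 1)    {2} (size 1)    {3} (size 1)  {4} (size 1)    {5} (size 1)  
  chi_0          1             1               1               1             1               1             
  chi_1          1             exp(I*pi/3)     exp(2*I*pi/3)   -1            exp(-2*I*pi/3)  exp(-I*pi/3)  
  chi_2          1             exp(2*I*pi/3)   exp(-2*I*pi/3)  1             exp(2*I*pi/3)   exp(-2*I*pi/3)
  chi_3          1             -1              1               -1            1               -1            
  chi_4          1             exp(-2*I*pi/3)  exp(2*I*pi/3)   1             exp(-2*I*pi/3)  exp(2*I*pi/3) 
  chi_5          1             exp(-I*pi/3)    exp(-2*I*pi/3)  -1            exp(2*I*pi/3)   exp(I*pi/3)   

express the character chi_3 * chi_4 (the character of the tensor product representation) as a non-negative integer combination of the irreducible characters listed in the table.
chi_3 tensor chi_4 = chi_1 (all other irreducibles have multiplicity 0).

Explanation: The character of a tensor product is the pointwise product (chi_3 * chi_4)(C) = chi_3(C) * chi_4(C):
  {0}: (1)*(1), {1}: (-1)*(exp(-2*I*pi/3)), {2}: (1)*(exp(2*I*pi/3)), {3}: (-1)*(1), {4}: (1)*(exp(-2*I*pi/3)), {5}: (-1)*(exp(2*I*pi/3))
so (chi_3 * chi_4) takes values
  {0} -> 1, {1} -> -exp(-2*I*pi/3), {2} -> exp(2*I*pi/3), {3} -> -1, {4} -> exp(-2*I*pi/3), {5} -> -exp(2*I*pi/3).
Now take the inner product of this character with each irreducible chi from the table, <chi_3*chi_4, chi> = (1/6) sum_C |C| (chi_3*chi_4)(C) conj(chi(C)):
  <chi_3*chi_4, chi_0> = (1/6)[1*(1)*conj(1) + 1*(-exp(-2*I*pi/3))*conj(1) + 1*(exp(2*I*pi/3))*conj(1) + 1*(-1)*conj(1) + 1*(exp(-2*I*pi/3))*conj(1) + 1*(-exp(2*I*pi/3))*conj(1)]
      = (1/6)[(1) + (-exp(-2*I*pi/3)) + (exp(2*I*pi/3)) + (-1) + (exp(-2*I*pi/3)) + (-exp(2*I*pi/3))] = 0/6 = 0
  <chi_3*chi_4, chi_1> = (1/6)[1*(1)*conj(1) + 1*(-exp(-2*I*pi/3))*conj(exp(I*pi/3)) + 1*(exp(2*I*pi/3))*conj(exp(2*I*pi/3)) + 1*(-1)*conj(-1) + 1*(exp(-2*I*pi/3))*conj(exp(-2*I*pi/3)) + 1*(-exp(2*I*pi/3))*conj(exp(-I*pi/3))]
      = (1/6)[(1) + (1) + (1) + (1) + (1) + (1)] = 6/6 = 1
  <chi_3*chi_4, chi_2> = (1/6)[1*(1)*conj(1) + 1*(-exp(-2*I*pi/3))*conj(exp(2*I*pi/3)) + 1*(exp(2*I*pi/3))*conj(exp(-2*I*pi/3)) + 1*(-1)*conj(1) + 1*(exp(-2*I*pi/3))*conj(exp(2*I*pi/3)) + 1*(-exp(2*I*pi/3))*conj(exp(-2*I*pi/3))]
      = (1/6)[(1) + (-exp(2*I*pi/3)) + (exp(-2*I*pi/3)) + (-1) + (exp(2*I*pi/3)) + (-exp(-2*I*pi/3))] = 0/6 = 0
  <chi_3*chi_4, chi_3> = (1/6)[1*(1)*conj(1) + 1*(-exp(-2*I*pi/3))*conj(-1) + 1*(exp(2*I*pi/3))*conj(1) + 1*(-1)*conj(-1) + 1*(exp(-2*I*pi/3))*conj(1) + 1*(-exp(2*I*pi/3))*conj(-1)]
      = (1/6)[(1) + (exp(-2*I*pi/3)) + (exp(2*I*pi/3)) + (1) + (exp(-2*I*pi/3)) + (exp(2*I*pi/3))] = 0/6 = 0
  <chi_3*chi_4, chi_4> = (1/6)[1*(1)*conj(1) + 1*(-exp(-2*I*pi/3))*conj(exp(-2*I*pi/3)) + 1*(exp(2*I*pi/3))*conj(exp(2*I*pi/3)) + 1*(-1)*conj(1) + 1*(exp(-2*I*pi/3))*conj(exp(-2*I*pi/3)) + 1*(-exp(2*I*pi/3))*conj(exp(2*I*pi/3))]
      = (1/6)[(1) + (-1) + (1) + (-1) + (1) + (-1)] = 0/6 = 0
  <chi_3*chi_4, chi_5> = (1/6)[1*(1)*conj(1) + 1*(-exp(-2*I*pi/3))*conj(exp(-I*pi/3)) + 1*(exp(2*I*pi/3))*conj(exp(-2*I*pi/3)) + 1*(-1)*conj(-1) + 1*(exp(-2*I*pi/3))*conj(exp(2*I*pi/3)) + 1*(-exp(2*I*pi/3))*conj(exp(I*pi/3))]
      = (1/6)[(1) + (-exp(-I*pi/3)) + (exp(-2*I*pi/3)) + (1) + (exp(2*I*pi/3)) + (-exp(I*pi/3))] = 0/6 = 0
(Exp terms are combined using exp(i*s)*conj(exp(i*t)) = exp(i*(s-t)), and sums of them are collapsed using the identity that for every m > 1 the m distinct m-th roots of unity sum to 0, e.g. 1 + exp(2*I*pi/3) + exp(-2*I*pi/3) = 0.)
Hence the multiplicities are chi_1: 1. Dimension check: dim(chi_3)*dim(chi_4) = 1*1 = 1 and sum (mult * dim) = 1*1 = 1.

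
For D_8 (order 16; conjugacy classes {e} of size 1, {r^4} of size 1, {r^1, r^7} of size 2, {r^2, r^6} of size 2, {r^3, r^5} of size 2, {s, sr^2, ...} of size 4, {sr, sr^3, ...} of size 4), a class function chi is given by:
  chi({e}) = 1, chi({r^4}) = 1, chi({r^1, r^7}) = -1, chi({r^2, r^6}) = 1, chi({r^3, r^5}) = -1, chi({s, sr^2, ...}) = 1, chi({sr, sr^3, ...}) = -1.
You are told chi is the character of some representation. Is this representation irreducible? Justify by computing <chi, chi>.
Irreducible: <chi, chi> = 1.

Proof sketch: <chi, chi> = (1/|G|) sum_C |C| * |chi(C)|^2 = (1/16)[1*|1|^2 + 1*|1|^2 + 2*|-1|^2 + 2*|1|^2 + 2*|-1|^2 + 4*|1|^2 + 4*|-1|^2]
  = (1/16)[(1) + (1) + (2) + (2) + (2) + (4) + (4)] = 16/16 = 1.
A character is irreducible iff <chi, chi> = 1, so this representation is irreducible.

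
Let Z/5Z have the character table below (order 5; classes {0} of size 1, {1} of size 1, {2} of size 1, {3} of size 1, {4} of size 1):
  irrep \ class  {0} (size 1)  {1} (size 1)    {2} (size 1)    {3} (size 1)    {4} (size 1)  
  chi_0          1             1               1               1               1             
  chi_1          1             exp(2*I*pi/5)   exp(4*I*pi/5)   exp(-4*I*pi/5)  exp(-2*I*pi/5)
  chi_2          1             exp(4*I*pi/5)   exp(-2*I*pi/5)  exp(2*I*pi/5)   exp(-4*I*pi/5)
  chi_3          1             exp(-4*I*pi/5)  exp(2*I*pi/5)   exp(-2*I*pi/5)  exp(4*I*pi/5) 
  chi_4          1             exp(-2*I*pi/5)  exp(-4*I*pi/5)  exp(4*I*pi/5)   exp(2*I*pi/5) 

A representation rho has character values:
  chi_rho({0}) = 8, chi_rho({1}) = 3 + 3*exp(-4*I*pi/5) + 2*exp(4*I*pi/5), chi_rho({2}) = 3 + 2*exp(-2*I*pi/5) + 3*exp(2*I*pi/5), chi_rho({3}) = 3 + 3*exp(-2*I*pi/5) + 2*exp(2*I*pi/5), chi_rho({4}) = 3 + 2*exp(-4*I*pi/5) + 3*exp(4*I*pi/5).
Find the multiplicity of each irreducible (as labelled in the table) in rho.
Multiplicities: chi_0: 3, chi_1: 0, chi_2: 2, chi_3: 3, chi_4: 0.

Derivation: Use <chi_rho, chi> = (1/|G|) sum_C |C| * chi_rho(C) * conj(chi(C)) with |G| = 5 for each irreducible chi in the table:
  <chi_rho, chi_0> = (1/5)[1*(8)*conj(1) + 1*(3 + 3*exp(-4*I*pi/5) + 2*exp(4*I*pi/5))*conj(1) + 1*(3 + 2*exp(-2*I*pi/5) + 3*exp(2*I*pi/5))*conj(1) + 1*(3 + 3*exp(-2*I*pi/5) + 2*exp(2*I*pi/5))*conj(1) + 1*(3 + 2*exp(-4*I*pi/5) + 3*exp(4*I*pi/5))*conj(1)]
      = (1/5)[(8) + (3 + 3*exp(-4*I*pi/5) + 2*exp(4*I*pi/5)) + (3 + 2*exp(-2*I*pi/5) + 3*exp(2*I*pi/5)) + (3 + 3*exp(-2*I*pi/5) + 2*exp(2*I*pi/5)) + (3 + 2*exp(-4*I*pi/5) + 3*exp(4*I*pi/5))] = 15/5 = 3
  <chi_rho, chi_1> = (1/5)[1*(8)*conj(1) + 1*(3 + 3*exp(-4*I*pi/5) + 2*exp(4*I*pi/5))*conj(exp(2*I*pi/5)) + 1*(3 + 2*exp(-2*I*pi/5) + 3*exp(2*I*pi/5))*conj(exp(4*I*pi/5)) + 1*(3 + 3*exp(-2*I*pi/5) + 2*exp(2*I*pi/5))*conj(exp(-4*I*pi/5)) + 1*(3 + 2*exp(-4*I*pi/5) + 3*exp(4*I*pi/5))*conj(exp(-2*I*pi/5))]
      = (1/5)[(8) + (3*exp(-2*I*pi/5) + 3*exp(4*I*pi/5) + 2*exp(2*I*pi/5)) + (3*exp(-2*I*pi/5) + 3*exp(-4*I*pi/5) + 2*exp(4*I*pi/5)) + (2*exp(-4*I*pi/5) + 3*exp(4*I*pi/5) + 3*exp(2*I*pi/5)) + (2*exp(-2*I*pi/5) + 3*exp(-4*I*pi/5) + 3*exp(2*I*pi/5))] = 0/5 = 0
  <chi_rho, chi_2> = (1/5)[1*(8)*conj(1) + 1*(3 + 3*exp(-4*I*pi/5) + 2*exp(4*I*pi/5))*conj(exp(4*I*pi/5)) + 1*(3 + 2*exp(-2*I*pi/5) + 3*exp(2*I*pi/5))*conj(exp(-2*I*pi/5)) + 1*(3 + 3*exp(-2*I*pi/5) + 2*exp(2*I*pi/5))*conj(exp(2*I*pi/5)) + 1*(3 + 2*exp(-4*I*pi/5) + 3*exp(4*I*pi/5))*conj(exp(-4*I*pi/5))]
      = (1/5)[(8) + (2 + 3*exp(-4*I*pi/5) + 3*exp(2*I*pi/5)) + (2 + 3*exp(4*I*pi/5) + 3*exp(2*I*pi/5)) + (2 + 3*exp(-2*I*pi/5) + 3*exp(-4*I*pi/5)) + (2 + 3*exp(-2*I*pi/5) + 3*exp(4*I*pi/5))] = 10/5 = 2
  <chi_rho, chi_3> = (1/5)[1*(8)*conj(1) + 1*(3 + 3*exp(-4*I*pi/5) + 2*exp(4*I*pi/5))*conj(exp(-4*I*pi/5)) + 1*(3 + 2*exp(-2*I*pi/5) + 3*exp(2*I*pi/5))*conj(exp(2*I*pi/5)) + 1*(3 + 3*exp(-2*I*pi/5) + 2*exp(2*I*pi/5))*conj(exp(-2*I*pi/5)) + 1*(3 + 2*exp(-4*I*pi/5) + 3*exp(4*I*pi/5))*conj(exp(4*I*pi/5))]
      = (1/5)[(8) + (3 + 2*exp(-2*I*pi/5) + 3*exp(4*I*pi/5)) + (3 + 3*exp(-2*I*pi/5) + 2*exp(-4*I*pi/5)) + (3 + 2*exp(4*I*pi/5) + 3*exp(2*I*pi/5)) + (3 + 3*exp(-4*I*pi/5) + 2*exp(2*I*pi/5))] = 15/5 = 3
  <chi_rho, chi_4> = (1/5)[1*(8)*conj(1) + 1*(3 + 3*exp(-4*I*pi/5) + 2*exp(4*I*pi/5))*conj(exp(-2*I*pi/5)) + 1*(3 + 2*exp(-2*I*pi/5) + 3*exp(2*I*pi/5))*conj(exp(-4*I*pi/5)) + 1*(3 + 3*exp(-2*I*pi/5) + 2*exp(2*I*pi/5))*conj(exp(4*I*pi/5)) + 1*(3 + 2*exp(-4*I*pi/5) + 3*exp(4*I*pi/5))*conj(exp(2*I*pi/5))]
      = (1/5)[(8) + (3*exp(-2*I*pi/5) + 2*exp(-4*I*pi/5) + 3*exp(2*I*pi/5)) + (3*exp(-4*I*pi/5) + 3*exp(4*I*pi/5) + 2*exp(2*I*pi/5)) + (2*exp(-2*I*pi/5) + 3*exp(-4*I*pi/5) + 3*exp(4*I*pi/5)) + (3*exp(-2*I*pi/5) + 2*exp(4*I*pi/5) + 3*exp(2*I*pi/5))] = 0/5 = 0
(Exp terms are combined using exp(i*s)*conj(exp(i*t)) = exp(i*(s-t)), and sums of them are collapsed using the identity that for every m > 1 the m distinct m-th roots of unity sum to 0, e.g. 1 + exp(2*I*pi/3) + exp(-2*I*pi/3) = 0.)
Dimension check: dim(rho) = sum (mult * dim) = 3*1 + 0*1 + 2*1 + 3*1 + 0*1 = 8 = chi_rho(e) = 8.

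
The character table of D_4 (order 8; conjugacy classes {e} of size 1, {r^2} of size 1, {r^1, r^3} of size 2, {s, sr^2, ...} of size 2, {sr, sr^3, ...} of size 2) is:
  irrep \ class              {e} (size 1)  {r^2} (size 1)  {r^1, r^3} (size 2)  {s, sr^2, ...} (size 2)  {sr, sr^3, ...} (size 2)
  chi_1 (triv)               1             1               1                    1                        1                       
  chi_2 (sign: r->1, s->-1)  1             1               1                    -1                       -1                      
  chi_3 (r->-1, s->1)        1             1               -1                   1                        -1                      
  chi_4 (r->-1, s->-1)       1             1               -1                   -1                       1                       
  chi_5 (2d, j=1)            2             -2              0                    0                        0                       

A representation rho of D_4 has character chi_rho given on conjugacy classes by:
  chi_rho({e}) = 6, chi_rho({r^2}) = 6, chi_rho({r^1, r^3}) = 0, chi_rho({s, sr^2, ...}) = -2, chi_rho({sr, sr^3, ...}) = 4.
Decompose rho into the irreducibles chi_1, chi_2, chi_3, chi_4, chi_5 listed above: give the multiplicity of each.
Multiplicities: chi_1: 2, chi_2: 1, chi_3: 0, chi_4: 3, chi_5: 0.

Reasoning: Use <chi_rho, chi> = (1/|G|) sum_C |C| * chi_rho(C) * conj(chi(C)) with |G| = 8 for each irreducible chi in the table:
  <chi_rho, chi_1> = (1/8)[1*(6)*conj(1) + 1*(6)*conj(1) + 2*(0)*conj(1) + 2*(-2)*conj(1) + 2*(4)*conj(1)]
      = (1/8)[(6) + (6) + (0) + (-4) + (8)] = 16/8 = 2
  <chi_rho, chi_2> = (1/8)[1*(6)*conj(1) + 1*(6)*conj(1) + 2*(0)*conj(1) + 2*(-2)*conj(-1) + 2*(4)*conj(-1)]
      = (1/8)[(6) + (6) + (0) + (4) + (-8)] = 8/8 = 1
  <chi_rho, chi_3> = (1/8)[1*(6)*conj(1) + 1*(6)*conj(1) + 2*(0)*conj(-1) + 2*(-2)*conj(1) + 2*(4)*conj(-1)]
      = (1/8)[(6) + (6) + (0) + (-4) + (-8)] = 0/8 = 0
  <chi_rho, chi_4> = (1/8)[1*(6)*conj(1) + 1*(6)*conj(1) + 2*(0)*conj(-1) + 2*(-2)*conj(-1) + 2*(4)*conj(1)]
      = (1/8)[(6) + (6) + (0) + (4) + (8)] = 24/8 = 3
  <chi_rho, chi_5> = (1/8)[1*(6)*conj(2) + 1*(6)*conj(-2) + 2*(0)*conj(0) + 2*(-2)*conj(0) + 2*(4)*conj(0)]
      = (1/8)[(12) + (-12) + (0) + (0) + (0)] = 0/8 = 0
Dimension check: dim(rho) = sum (mult * dim) = 2*1 + 1*1 + 0*1 + 3*1 + 0*2 = 6 = chi_rho(e) = 6.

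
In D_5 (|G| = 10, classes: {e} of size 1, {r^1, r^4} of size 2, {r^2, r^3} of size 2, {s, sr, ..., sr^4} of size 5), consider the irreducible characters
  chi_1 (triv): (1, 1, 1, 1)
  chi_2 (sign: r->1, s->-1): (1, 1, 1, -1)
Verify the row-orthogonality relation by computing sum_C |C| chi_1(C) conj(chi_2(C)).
Sum = 0; so <chi_1, chi_2> = 0 (distinct irreducibles are orthogonal).

Justification: Compute term by term over conjugacy classes (|C| * chi_1(C) * conj(chi_2(C))):
  1*(1)*conj(1) + 2*(1)*conj(1) + 2*(1)*conj(1) + 5*(1)*conj(-1)
  = (1) + (2) + (2) + (-5)
  = 0.
Dividing by |G| = 10 gives 0/10 = 0, matching the row-orthogonality relation <chi_1, chi_2> = [chi_1 = chi_2].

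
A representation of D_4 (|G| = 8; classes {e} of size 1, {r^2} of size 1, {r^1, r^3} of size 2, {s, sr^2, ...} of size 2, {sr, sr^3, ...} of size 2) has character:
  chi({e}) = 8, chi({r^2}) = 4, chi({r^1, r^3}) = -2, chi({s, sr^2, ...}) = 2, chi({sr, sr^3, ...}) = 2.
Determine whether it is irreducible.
Not irreducible (reducible): <chi, chi> = 13 > 1.

Derivation: <chi, chi> = (1/|G|) sum_C |C| * |chi(C)|^2 = (1/8)[1*|8|^2 + 1*|4|^2 + 2*|-2|^2 + 2*|2|^2 + 2*|2|^2]
  = (1/8)[(64) + (16) + (8) + (8) + (8)] = 104/8 = 13.
A character is irreducible iff <chi, chi> = 1, so this representation is reducible.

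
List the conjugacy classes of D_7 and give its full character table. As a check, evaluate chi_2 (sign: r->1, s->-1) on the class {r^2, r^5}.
Conjugacy classes: {e} of size 1, {r^1, r^6} of size 2, {r^2, r^5} of size 2, {r^3, r^4} of size 2, {s, sr, ..., sr^6} of size 7.
Character table:
  irrep \ class              {e} (size 1)  {r^1, r^6} (size 2)  {r^2, r^5} (size 2)  {r^3, r^4} (size 2)  {s, sr, ..., sr^6} (size 7)
  chi_1 (triv)               1             1                    1                    1                    1                          
  chi_2 (sign: r->1, s->-1)  1             1                    1                    1                    -1                         
  chi_3 (2d, j=1)            2             2*cos(2*pi/7)        -2*cos(3*pi/7)       -2*cos(pi/7)         0                          
  chi_4 (2d, j=2)            2             -2*cos(3*pi/7)       -2*cos(pi/7)         2*cos(2*pi/7)        0                          
  chi_5 (2d, j=3)            2             -2*cos(pi/7)         2*cos(2*pi/7)        -2*cos(3*pi/7)       0                          

Spot check: chi_2 (sign: r->1, s->-1) on {r^2, r^5} = 1.

Working: D_7 has order 2*7 = 14 with 5 conjugacy classes, hence 5 irreducibles. Sum of squared dims 1 + 1 + 4 + 4 + 4 = 14 = |G|. Linear characters come from the abelianisation; the 2-dimensional irreps have character r^k -> 2*cos(2*pi*j*k/7), reflections -> 0.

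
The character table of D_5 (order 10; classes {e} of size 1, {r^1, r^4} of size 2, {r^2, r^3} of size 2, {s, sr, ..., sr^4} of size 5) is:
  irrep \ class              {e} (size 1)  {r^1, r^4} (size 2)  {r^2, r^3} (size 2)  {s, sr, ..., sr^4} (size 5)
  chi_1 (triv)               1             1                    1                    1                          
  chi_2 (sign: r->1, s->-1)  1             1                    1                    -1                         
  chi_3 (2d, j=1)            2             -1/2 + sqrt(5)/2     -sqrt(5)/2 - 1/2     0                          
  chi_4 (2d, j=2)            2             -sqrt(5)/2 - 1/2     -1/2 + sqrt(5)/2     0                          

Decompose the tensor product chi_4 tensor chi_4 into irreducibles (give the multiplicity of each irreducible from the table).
chi_4 tensor chi_4 = chi_1 + chi_2 + chi_3 (all other irreducibles have multiplicity 0).

Derivation: The character of a tensor product is the pointwise product (chi_4 * chi_4)(C) = chi_4(C) * chi_4(C):
  {e}: (2)*(2), {r^1, r^4}: (-sqrt(5)/2 - 1/2)*(-sqrt(5)/2 - 1/2), {r^2, r^3}: (-1/2 + sqrt(5)/2)*(-1/2 + sqrt(5)/2), {s, sr, ..., sr^4}: (0)*(0)
so (chi_4 * chi_4) takes values
  {e} -> 4, {r^1, r^4} -> sqrt(5)/2 + 3/2, {r^2, r^3} -> 3/2 - sqrt(5)/2, {s, sr, ..., sr^4} -> 0.
Now take the inner product of this character with each irreducible chi from the table, <chi_4*chi_4, chi> = (1/10) sum_C |C| (chi_4*chi_4)(C) conj(chi(C)):
  <chi_4*chi_4, chi_1> = (1/10)[1*(4)*conj(1) + 2*(sqrt(5)/2 + 3/2)*conj(1) + 2*(3/2 - sqrt(5)/2)*conj(1) + 5*(0)*conj(1)]
      = (1/10)[(4) + (sqrt(5) + 3) + (3 - sqrt(5)) + (0)] = 10/10 = 1
  <chi_4*chi_4, chi_2> = (1/10)[1*(4)*conj(1) + 2*(sqrt(5)/2 + 3/2)*conj(1) + 2*(3/2 - sqrt(5)/2)*conj(1) + 5*(0)*conj(-1)]
      = (1/10)[(4) + (sqrt(5) + 3) + (3 - sqrt(5)) + (0)] = 10/10 = 1
  <chi_4*chi_4, chi_3> = (1/10)[1*(4)*conj(2) + 2*(sqrt(5)/2 + 3/2)*conj(-1/2 + sqrt(5)/2) + 2*(3/2 - sqrt(5)/2)*conj(-sqrt(5)/2 - 1/2) + 5*(0)*conj(0)]
      = (1/10)[(8) + (1 + sqrt(5)) + (1 - sqrt(5)) + (0)] = 10/10 = 1
  <chi_4*chi_4, chi_4> = (1/10)[1*(4)*conj(2) + 2*(sqrt(5)/2 + 3/2)*conj(-sqrt(5)/2 - 1/2) + 2*(3/2 - sqrt(5)/2)*conj(-1/2 + sqrt(5)/2) + 5*(0)*conj(0)]
      = (1/10)[(8) + (-2*sqrt(5) - 4) + (-4 + 2*sqrt(5)) + (0)] = 0/10 = 0
Hence the multiplicities are chi_1: 1, chi_2: 1, chi_3: 1. Dimension check: dim(chi_4)*dim(chi_4) = 2*2 = 4 and sum (mult * dim) = 1*1 + 1*1 + 1*2 = 4.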